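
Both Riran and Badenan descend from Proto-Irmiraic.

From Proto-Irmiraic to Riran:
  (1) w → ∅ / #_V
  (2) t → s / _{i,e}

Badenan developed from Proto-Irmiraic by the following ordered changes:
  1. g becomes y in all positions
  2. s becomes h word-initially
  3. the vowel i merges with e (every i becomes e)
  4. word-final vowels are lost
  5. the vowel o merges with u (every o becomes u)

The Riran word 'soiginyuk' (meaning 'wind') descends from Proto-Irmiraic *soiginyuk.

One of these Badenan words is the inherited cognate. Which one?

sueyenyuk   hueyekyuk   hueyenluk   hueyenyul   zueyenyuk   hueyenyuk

hueyenyuk

Badenan: *soiginyuk
  soiginyuk → soiyinyuk   [unconditioned shift]
  soiyinyuk → hoiyinyuk   [debuccalisation]
  hoiyinyuk → hoeyenyuk   [vowel merger]
  hoeyenyuk (rule 4 does not apply)
  hoeyenyuk → hueyenyuk   [vowel merger]
  giving Badenan hueyenyuk.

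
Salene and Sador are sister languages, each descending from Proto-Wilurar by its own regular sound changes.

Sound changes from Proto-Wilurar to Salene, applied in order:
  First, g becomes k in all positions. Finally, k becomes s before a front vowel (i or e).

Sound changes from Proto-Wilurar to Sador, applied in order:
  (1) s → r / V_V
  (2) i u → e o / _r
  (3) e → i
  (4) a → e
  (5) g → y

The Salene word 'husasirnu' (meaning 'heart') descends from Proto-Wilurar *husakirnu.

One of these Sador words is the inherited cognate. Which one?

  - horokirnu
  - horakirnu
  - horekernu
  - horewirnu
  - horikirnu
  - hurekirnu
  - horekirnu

Sador: *husakirnu > hurakirnu > horakernu > horakirnu > horekirnu  (by rhotacism, pre-rhotic lowering, vowel merger, vowel merger)
Among the options, 'horekirnu' alone shows every Sador change applied in order.

horekirnu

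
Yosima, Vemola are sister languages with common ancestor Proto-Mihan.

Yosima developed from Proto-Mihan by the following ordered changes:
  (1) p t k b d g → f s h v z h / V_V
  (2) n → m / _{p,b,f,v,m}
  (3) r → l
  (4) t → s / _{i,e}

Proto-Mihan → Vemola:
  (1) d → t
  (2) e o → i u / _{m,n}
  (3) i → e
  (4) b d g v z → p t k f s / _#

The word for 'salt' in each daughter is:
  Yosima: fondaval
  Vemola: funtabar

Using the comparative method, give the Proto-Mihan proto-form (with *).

Position 6: Yosima has v, Vemola has b. Vemola preserves b here (none of its changes turn any other segment into b), so the proto-segment is *b.
Position 4: Yosima has d, Vemola has t. Yosima preserves d here (none of its changes turn any other segment into d), so the proto-segment is *d.
Continuing position by position gives *fondabar; check it forward:
Yosima: *fondabar
  fondabar → fondavar   [intervocalic lenition]
  fondavar (rule 2 does not apply)
  fondavar → fondaval   [unconditioned shift]
  fondaval (rule 4 does not apply)
  giving Yosima fondaval.
Vemola: start from *fondabar.
  rule 1 (unconditioned shift): fondabar → fontabar
  rule 2 (pre-nasal raising): fontabar → funtabar
  rule 3: no change — funtabar
  rule 4: no change — funtabar
  ⇒ Vemola funtabar
*fondabar is the unique common source.

*fondabar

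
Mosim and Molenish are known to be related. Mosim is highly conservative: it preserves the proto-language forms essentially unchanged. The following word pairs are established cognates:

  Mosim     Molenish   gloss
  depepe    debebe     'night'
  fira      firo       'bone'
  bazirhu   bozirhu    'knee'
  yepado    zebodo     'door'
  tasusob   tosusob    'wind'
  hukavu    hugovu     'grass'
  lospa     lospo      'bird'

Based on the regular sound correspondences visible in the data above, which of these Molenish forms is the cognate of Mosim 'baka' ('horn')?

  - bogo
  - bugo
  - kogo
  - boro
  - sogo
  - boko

bogo

bazirhu ~ bozirhu, yepado ~ zebodo — Mosim a corresponds to Molenish o after a consonant, before a consonant other than r, m, n, p, b, f, v.
hukavu ~ hugovu — Mosim k corresponds to Molenish g between vowels (before a back vowel).
fira ~ firo, lospa ~ lospo — Mosim a corresponds to Molenish o word-finally.
Applying these to Mosim 'baka':
  baka → boka   (a→o after a consonant, before a consonant other than r, m, n, p, b, f, v)
  boka → boga   (k→g between vowels (before a back vowel))
  boga → bogo   (a→o word-finally)
So the Molenish cognate is 'bogo'.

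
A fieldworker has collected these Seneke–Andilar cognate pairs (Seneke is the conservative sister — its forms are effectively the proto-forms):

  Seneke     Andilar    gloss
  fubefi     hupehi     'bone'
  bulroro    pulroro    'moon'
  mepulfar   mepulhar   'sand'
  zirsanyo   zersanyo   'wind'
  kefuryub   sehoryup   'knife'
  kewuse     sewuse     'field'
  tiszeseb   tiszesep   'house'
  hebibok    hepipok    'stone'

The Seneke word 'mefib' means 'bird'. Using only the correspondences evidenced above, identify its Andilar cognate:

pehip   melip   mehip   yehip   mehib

fubefi ~ hupehi — Seneke f corresponds to Andilar h between vowels (before a front vowel).
kefuryub ~ sehoryup, tiszeseb ~ tiszesep — Seneke b corresponds to Andilar p word-finally.
Applying these to Seneke 'mefib':
  mefib → mehib   (f→h between vowels (before a front vowel))
  mehib → mehip   (b→p word-finally)
So the Andilar cognate is 'mehip'.

mehip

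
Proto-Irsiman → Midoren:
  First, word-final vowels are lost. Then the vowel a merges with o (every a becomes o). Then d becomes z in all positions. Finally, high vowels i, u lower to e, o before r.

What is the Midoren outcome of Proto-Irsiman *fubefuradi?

fubeforoz

Midoren: start from *fubefuradi.
  rule 1 (apocope): fubefuradi → fubefurad
  rule 2 (vowel merger): fubefurad → fubefurod
  rule 3 (unconditioned shift): fubefurod → fubefuroz
  rule 4 (pre-rhotic lowering): fubefuroz → fubeforoz
  ⇒ Midoren fubeforoz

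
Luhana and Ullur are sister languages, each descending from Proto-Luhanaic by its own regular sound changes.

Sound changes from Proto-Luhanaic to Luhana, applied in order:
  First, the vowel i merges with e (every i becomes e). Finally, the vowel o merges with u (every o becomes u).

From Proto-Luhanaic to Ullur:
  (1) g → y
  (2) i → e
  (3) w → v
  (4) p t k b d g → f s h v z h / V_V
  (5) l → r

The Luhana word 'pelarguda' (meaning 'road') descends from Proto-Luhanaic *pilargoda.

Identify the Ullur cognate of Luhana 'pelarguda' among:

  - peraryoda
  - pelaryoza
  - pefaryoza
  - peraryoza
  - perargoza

peraryoza

Ullur: *pilargoda
  pilargoda → pilaryoda   [unconditioned shift]
  pilaryoda → pelaryoda   [vowel merger]
  pelaryoda (rule 3 does not apply)
  pelaryoda → pelaryoza   [intervocalic lenition]
  pelaryoza → peraryoza   [unconditioned shift]
  giving Ullur peraryoza.
The other candidates each miss or misapply at least one Ullur change.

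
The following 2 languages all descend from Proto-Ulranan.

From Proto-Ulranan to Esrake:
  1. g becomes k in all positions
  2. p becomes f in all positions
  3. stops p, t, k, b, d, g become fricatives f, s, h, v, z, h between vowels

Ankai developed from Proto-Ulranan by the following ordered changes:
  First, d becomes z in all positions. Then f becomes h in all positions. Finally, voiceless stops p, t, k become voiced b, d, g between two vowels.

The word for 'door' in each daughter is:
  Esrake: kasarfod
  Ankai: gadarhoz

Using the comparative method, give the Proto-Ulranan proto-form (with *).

Position 1: Esrake has k, Ankai has g. Taking the neighbouring segments as reconstructed: Esrake k could go back to *k or *g; Ankai g can only go back to *g — the one source consistent with every daughter is *g.
Position 6: Esrake has f, Ankai has h. Taking the neighbouring segments as reconstructed: Esrake f could go back to *p or *f; Ankai h could go back to *f or *h — the one source consistent with every daughter is *f.
Position 8: Esrake has d, Ankai has z. Esrake preserves d here (none of its changes turn any other segment into d), so the proto-segment is *d.
This points to *gatarfod. Verify forward in each daughter:
Esrake: start from *gatarfod.
  rule 1 (unconditioned shift): gatarfod → katarfod
  rule 2: no change — katarfod
  rule 3 (intervocalic lenition): katarfod → kasarfod
  ⇒ Esrake kasarfod
Ankai: *gatarfod
  gatarfod → gatarfoz   [unconditioned shift]
  gatarfoz → gatarhoz   [unconditioned shift]
  gatarhoz → gadarhoz   [intervocalic voicing]
  giving Ankai gadarhoz.
No other proto-form is consistent with every reflex, so the reconstruction is *gatarfod.

*gatarfod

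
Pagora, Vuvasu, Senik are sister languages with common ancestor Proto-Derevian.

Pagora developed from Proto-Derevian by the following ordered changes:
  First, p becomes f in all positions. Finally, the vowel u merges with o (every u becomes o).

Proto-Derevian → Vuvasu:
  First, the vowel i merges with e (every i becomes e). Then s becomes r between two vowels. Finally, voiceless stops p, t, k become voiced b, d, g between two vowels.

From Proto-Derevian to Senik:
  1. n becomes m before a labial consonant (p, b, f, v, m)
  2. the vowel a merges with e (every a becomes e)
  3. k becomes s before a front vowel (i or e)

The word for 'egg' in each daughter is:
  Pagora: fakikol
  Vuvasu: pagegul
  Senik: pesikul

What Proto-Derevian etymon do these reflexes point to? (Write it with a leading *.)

*pakikul

Position 1: Pagora has f, Vuvasu has p, Senik has p. Vuvasu preserves p here (none of its changes turn any other segment into p), so the proto-segment is *p.
Position 4: Pagora has i, Vuvasu has e, Senik has i. Pagora preserves i here (none of its changes turn any other segment into i), so the proto-segment is *i.
This points to *pakikul. Verify forward in each daughter:
Pagora: start from *pakikul.
  rule 1 (unconditioned shift): pakikul → fakikul
  rule 2 (vowel merger): fakikul → fakikol
  ⇒ Pagora fakikol
Vuvasu: *pakikul
  pakikul → pakekul   [vowel merger]
  pakekul (rule 2 does not apply)
  pakekul → pagegul   [intervocalic voicing]
  giving Vuvasu pagegul.
Senik: start from *pakikul.
  rule 1: no change — pakikul
  rule 2 (vowel merger): pakikul → pekikul
  rule 3 (palatalisation): pekikul → pesikul
  ⇒ Senik pesikul
*pakikul is the unique common source.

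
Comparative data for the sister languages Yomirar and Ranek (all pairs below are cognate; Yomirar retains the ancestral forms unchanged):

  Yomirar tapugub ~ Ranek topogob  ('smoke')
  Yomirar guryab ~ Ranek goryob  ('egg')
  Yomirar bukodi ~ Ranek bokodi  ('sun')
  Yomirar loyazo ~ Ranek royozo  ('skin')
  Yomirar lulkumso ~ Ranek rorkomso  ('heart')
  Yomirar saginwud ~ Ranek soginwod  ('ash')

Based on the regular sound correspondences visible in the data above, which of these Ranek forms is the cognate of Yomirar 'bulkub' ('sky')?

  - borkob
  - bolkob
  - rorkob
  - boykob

borkob

tapugub ~ topogob, bukodi ~ bokodi — Yomirar u corresponds to Ranek o after a consonant, before a consonant other than r, m, n, p, b, f, v.
lulkumso ~ rorkomso — Yomirar l corresponds to Ranek r after a vowel, before a consonant other than r, m, n, p, b, f, v.
tapugub ~ topogob — Yomirar u corresponds to Ranek o after a consonant, before a labial obstruent.
Applying these to Yomirar 'bulkub':
  bulkub → bolkub   (u→o after a consonant, before a consonant other than r, m, n, p, b, f, v)
  bolkub → borkub   (l→r after a vowel, before a consonant other than r, m, n, p, b, f, v)
  borkub → borkob   (u→o after a consonant, before a labial obstruent)
So the Ranek cognate is 'borkob'.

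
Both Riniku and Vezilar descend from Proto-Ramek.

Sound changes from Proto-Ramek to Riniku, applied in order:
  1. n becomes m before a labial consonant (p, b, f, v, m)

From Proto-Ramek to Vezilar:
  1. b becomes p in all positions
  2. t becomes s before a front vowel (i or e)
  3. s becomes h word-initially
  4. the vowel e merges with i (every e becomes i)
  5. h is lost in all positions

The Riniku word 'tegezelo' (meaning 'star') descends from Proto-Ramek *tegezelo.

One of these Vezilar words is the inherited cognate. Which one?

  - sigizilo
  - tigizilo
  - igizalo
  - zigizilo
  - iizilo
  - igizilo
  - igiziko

igizilo

Vezilar: *tegezelo > segezelo > hegezelo > higizilo > igizilo  (by palatalisation, debuccalisation, vowel merger, h-loss)
Among the options, 'igizilo' alone shows every Vezilar change applied in order.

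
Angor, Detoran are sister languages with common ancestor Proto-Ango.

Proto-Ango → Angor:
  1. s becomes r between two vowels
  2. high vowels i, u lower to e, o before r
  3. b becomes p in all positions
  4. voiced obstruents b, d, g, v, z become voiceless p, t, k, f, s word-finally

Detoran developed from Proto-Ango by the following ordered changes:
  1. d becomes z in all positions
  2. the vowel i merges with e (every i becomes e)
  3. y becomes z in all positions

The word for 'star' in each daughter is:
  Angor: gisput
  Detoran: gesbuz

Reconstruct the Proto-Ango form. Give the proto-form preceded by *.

Position 4: Angor has p, Detoran has b. Detoran preserves b here (none of its changes turn any other segment into b), so the proto-segment is *b.
Position 6: Angor has t, Detoran has z. Taking the neighbouring segments as reconstructed: Angor t could go back to *t or *d; Detoran z could go back to *d or *z or *y — the one source consistent with every daughter is *d.
Continuing position by position gives *gisbud; check it forward:
Angor: *gisbud
  gisbud (rule 1 does not apply)
  gisbud (rule 2 does not apply)
  gisbud → gispud   [unconditioned shift]
  gispud → gisput   [final devoicing]
  giving Angor gisput.
Detoran: *gisbud > gisbuz > gesbuz  (by unconditioned shift, vowel merger)
Only *gisbud yields all of Angor gisput, Detoran gesbuz.

*gisbud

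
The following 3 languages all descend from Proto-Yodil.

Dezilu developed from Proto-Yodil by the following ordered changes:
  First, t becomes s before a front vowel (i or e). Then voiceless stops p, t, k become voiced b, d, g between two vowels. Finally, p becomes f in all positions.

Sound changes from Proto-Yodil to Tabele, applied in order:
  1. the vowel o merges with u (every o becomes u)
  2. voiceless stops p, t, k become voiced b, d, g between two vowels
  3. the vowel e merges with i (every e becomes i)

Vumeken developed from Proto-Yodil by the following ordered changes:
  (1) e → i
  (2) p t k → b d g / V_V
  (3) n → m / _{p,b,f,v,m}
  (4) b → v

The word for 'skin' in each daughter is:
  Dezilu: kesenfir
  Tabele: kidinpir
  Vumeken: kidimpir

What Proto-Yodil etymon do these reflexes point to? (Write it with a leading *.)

Position 3: Dezilu has s, Tabele has d, Vumeken has d. Taking the neighbouring segments as reconstructed: Dezilu s could go back to *t or *s; Tabele d could go back to *t or *d; Vumeken d could go back to *t or *d — the one source consistent with every daughter is *t.
Position 6: Dezilu has f, Tabele has p, Vumeken has p. Tabele preserves p here (none of its changes turn any other segment into p), so the proto-segment is *p.
Position 4: Dezilu has e, Tabele has i, Vumeken has i. Dezilu preserves e here (none of its changes turn any other segment into e), so the proto-segment is *e.
Verify the candidate proto-form against each daughter:
Dezilu: start from *ketenpir.
  rule 1 (palatalisation): ketenpir → kesenpir
  rule 2: no change — kesenpir
  rule 3 (unconditioned shift): kesenpir → kesenfir
  ⇒ Dezilu kesenfir
Tabele: *ketenpir
  ketenpir (rule 1 does not apply)
  ketenpir → kedenpir   [intervocalic voicing]
  kedenpir → kidinpir   [vowel merger]
  giving Tabele kidinpir.
Vumeken: *ketenpir
  ketenpir → kitinpir   [vowel merger]
  kitinpir → kidinpir   [intervocalic voicing]
  kidinpir → kidimpir   [nasal place assimilation]
  kidimpir (rule 4 does not apply)
  giving Vumeken kidimpir.
*ketenpir is the unique common source.

*ketenpir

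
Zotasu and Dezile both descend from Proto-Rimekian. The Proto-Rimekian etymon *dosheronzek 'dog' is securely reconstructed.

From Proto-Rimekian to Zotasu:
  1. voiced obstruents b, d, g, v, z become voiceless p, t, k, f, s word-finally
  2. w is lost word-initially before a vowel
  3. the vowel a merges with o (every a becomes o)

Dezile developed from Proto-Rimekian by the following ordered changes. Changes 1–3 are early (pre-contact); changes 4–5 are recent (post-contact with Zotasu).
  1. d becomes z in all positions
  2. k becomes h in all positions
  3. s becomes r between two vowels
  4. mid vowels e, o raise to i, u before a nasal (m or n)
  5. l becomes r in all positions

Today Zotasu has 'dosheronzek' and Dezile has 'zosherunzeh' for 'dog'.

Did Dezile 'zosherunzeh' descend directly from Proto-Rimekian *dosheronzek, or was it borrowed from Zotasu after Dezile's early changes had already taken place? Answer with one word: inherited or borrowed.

If inherited, *dosheronzek would pass through all of Dezile's changes:
Dezile: start from *dosheronzek.
  rule 1 (unconditioned shift): dosheronzek → zosheronzek
  rule 2 (unconditioned shift): zosheronzek → zosheronzeh
  rule 3: no change — zosheronzeh
  rule 4 (pre-nasal raising): zosheronzeh → zosherunzeh
  rule 5: no change — zosherunzeh
  ⇒ Dezile zosherunzeh
If borrowed from Zotasu 'dosheronzek' after the early changes, it would undergo only the recent ones:
  rule 4 (pre-nasal raising): dosheronzek → dosherunzek
  rule 5 (unconditioned shift): no change (dosherunzek)
  ⇒ as a loan: dosherunzek
Dezile 'zosherunzeh' matches the inherited outcome exactly, so it is an inherited cognate, not a loan.

inherited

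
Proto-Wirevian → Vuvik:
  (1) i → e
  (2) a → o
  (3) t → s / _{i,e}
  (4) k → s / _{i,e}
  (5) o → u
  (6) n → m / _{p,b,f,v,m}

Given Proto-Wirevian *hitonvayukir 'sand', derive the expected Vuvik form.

hetumvuyuser

Vuvik: *hitonvayukir
  hitonvayukir → hetonvayuker   [vowel merger]
  hetonvayuker → hetonvoyuker   [vowel merger]
  hetonvoyuker (rule 3 does not apply)
  hetonvoyuker → hetonvoyuser   [palatalisation]
  hetonvoyuser → hetunvuyuser   [vowel merger]
  hetunvuyuser → hetumvuyuser   [nasal place assimilation]
  giving Vuvik hetumvuyuser.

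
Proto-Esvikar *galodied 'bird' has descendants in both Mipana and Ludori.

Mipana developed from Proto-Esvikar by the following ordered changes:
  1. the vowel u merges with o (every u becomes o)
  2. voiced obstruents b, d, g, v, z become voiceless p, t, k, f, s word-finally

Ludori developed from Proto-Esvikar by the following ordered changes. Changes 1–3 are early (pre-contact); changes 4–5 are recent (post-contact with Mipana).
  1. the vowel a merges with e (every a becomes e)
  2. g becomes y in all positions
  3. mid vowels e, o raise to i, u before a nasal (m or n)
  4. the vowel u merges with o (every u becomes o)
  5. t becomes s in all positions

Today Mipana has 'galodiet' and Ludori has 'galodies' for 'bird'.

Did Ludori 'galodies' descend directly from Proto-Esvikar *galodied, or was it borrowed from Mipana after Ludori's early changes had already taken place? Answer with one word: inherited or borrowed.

borrowed

If inherited, *galodied would pass through all of Ludori's changes:
Ludori: *galodied
  galodied → gelodied   [vowel merger]
  gelodied → yelodied   [unconditioned shift]
  yelodied (rule 3 does not apply)
  yelodied (rule 4 does not apply)
  yelodied (rule 5 does not apply)
  giving Ludori yelodied.
If borrowed from Mipana 'galodiet' after the early changes, it would undergo only the recent ones:
  rule 4 (vowel merger): no change (galodiet)
  rule 5 (unconditioned shift): galodiet → galodies
  ⇒ as a loan: galodies
Ludori 'galodies' matches the loan outcome 'galodies', not the inherited 'yelodied' — it skipped the early Ludori changes, so it was borrowed from Mipana.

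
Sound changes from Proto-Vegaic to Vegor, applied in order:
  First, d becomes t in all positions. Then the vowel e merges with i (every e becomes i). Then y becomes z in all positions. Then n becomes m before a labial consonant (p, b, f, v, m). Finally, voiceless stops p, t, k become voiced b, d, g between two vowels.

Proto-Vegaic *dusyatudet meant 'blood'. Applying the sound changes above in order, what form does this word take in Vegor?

tuszadudit

Vegor: start from *dusyatudet.
  rule 1 (unconditioned shift): dusyatudet → tusyatutet
  rule 2 (vowel merger): tusyatutet → tusyatutit
  rule 3 (unconditioned shift): tusyatutit → tuszatutit
  rule 4: no change — tuszatutit
  rule 5 (intervocalic voicing): tuszatutit → tuszadudit
  ⇒ Vegor tuszadudit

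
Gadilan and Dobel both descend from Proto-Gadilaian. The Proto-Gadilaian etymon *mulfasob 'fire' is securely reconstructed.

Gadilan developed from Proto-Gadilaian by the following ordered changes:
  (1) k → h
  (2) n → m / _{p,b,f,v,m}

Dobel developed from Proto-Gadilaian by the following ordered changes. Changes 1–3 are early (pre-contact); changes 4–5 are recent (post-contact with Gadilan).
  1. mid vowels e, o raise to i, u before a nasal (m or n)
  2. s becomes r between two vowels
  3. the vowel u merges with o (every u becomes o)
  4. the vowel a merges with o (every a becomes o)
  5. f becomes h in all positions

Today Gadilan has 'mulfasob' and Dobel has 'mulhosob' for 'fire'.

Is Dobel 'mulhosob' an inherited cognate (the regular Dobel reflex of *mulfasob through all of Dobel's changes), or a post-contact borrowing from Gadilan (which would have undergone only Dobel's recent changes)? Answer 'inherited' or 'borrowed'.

If inherited, *mulfasob would pass through all of Dobel's changes:
Dobel: *mulfasob
  mulfasob (rule 1 does not apply)
  mulfasob → mulfarob   [rhotacism]
  mulfarob → molfarob   [vowel merger]
  molfarob → molforob   [vowel merger]
  molforob → molhorob   [unconditioned shift]
  giving Dobel molhorob.
If borrowed from Gadilan 'mulfasob' after the early changes, it would undergo only the recent ones:
  rule 4 (vowel merger): mulfasob → mulfosob
  rule 5 (unconditioned shift): mulfosob → mulhosob
  ⇒ as a loan: mulhosob
Dobel 'mulhosob' matches the loan outcome 'mulhosob', not the inherited 'molhorob' — it skipped the early Dobel changes, so it was borrowed from Gadilan.

borrowed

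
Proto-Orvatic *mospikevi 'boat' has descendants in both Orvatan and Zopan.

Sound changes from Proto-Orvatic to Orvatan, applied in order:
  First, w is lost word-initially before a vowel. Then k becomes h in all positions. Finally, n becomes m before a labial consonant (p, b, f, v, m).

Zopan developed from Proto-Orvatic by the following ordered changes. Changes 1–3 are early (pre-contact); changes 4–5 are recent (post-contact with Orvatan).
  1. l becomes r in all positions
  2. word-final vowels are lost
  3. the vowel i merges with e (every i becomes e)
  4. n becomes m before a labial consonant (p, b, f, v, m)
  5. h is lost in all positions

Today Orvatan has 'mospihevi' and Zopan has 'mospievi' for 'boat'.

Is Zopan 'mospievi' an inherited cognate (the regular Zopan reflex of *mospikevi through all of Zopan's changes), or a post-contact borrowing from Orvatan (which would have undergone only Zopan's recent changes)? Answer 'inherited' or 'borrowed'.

borrowed

If inherited, *mospikevi would pass through all of Zopan's changes:
Zopan: *mospikevi > mospikev > mospekev  (by apocope, vowel merger)
If borrowed from Orvatan 'mospihevi' after the early changes, it would undergo only the recent ones:
  rule 4 (nasal place assimilation): no change (mospihevi)
  rule 5 (h-loss): mospihevi → mospievi
  ⇒ as a loan: mospievi
Zopan 'mospievi' matches the loan outcome 'mospievi', not the inherited 'mospekev' — it skipped the early Zopan changes, so it was borrowed from Orvatan.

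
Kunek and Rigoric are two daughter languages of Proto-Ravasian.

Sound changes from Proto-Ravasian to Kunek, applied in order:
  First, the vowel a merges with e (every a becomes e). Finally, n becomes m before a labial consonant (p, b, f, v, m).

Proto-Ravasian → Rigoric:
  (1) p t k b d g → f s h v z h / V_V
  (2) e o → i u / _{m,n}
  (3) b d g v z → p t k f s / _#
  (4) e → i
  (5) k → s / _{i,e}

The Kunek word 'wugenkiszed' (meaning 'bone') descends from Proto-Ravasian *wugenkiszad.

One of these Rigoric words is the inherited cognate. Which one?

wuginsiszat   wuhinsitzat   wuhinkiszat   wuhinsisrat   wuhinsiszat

wuhinsiszat

Rigoric: *wugenkiszad > wuhenkiszad > wuhinkiszad > wuhinkiszat > wuhinsiszat  (by intervocalic lenition, pre-nasal raising, final devoicing, palatalisation)
The other candidates each miss or misapply at least one Rigoric change.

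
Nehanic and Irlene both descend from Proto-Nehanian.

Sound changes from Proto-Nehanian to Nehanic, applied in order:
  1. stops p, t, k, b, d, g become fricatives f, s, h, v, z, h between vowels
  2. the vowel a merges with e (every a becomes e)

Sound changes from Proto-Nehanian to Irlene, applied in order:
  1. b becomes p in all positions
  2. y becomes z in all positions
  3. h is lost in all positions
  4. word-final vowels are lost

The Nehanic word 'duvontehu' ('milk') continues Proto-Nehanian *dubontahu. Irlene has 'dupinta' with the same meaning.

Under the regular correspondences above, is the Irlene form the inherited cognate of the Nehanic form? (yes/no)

Derive the expected Irlene reflex of *dubontahu:
Irlene: *dubontahu
  dubontahu → dupontahu   [unconditioned shift]
  dupontahu (rule 2 does not apply)
  dupontahu → dupontau   [h-loss]
  dupontau → duponta   [apocope]
  giving Irlene duponta.
The regular Irlene reflex would be 'duponta', but the attested form is 'dupinta'. The correspondence is irregular, so they are not cognates (the Irlene form has a different source).

no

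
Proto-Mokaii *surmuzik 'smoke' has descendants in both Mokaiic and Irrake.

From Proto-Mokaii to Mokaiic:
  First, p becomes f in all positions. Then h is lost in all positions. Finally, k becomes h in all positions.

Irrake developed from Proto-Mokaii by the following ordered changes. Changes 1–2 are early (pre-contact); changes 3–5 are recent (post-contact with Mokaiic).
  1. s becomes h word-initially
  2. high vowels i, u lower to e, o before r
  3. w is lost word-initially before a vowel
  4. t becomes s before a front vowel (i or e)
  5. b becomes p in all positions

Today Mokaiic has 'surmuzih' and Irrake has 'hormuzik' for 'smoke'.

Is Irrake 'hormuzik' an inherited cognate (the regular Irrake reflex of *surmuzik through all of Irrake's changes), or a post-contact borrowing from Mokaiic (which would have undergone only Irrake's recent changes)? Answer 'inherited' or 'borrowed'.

inherited

If inherited, *surmuzik would pass through all of Irrake's changes:
Irrake: *surmuzik
  surmuzik → hurmuzik   [debuccalisation]
  hurmuzik → hormuzik   [pre-rhotic lowering]
  hormuzik (rule 3 does not apply)
  hormuzik (rule 4 does not apply)
  hormuzik (rule 5 does not apply)
  giving Irrake hormuzik.
If borrowed from Mokaiic 'surmuzih' after the early changes, it would undergo only the recent ones:
  rule 3 (glide loss): no change (surmuzih)
  rule 4 (palatalisation): no change (surmuzih)
  rule 5 (unconditioned shift): no change (surmuzih)
  ⇒ as a loan: surmuzih
Irrake 'hormuzik' matches the inherited outcome exactly, so it is an inherited cognate, not a loan.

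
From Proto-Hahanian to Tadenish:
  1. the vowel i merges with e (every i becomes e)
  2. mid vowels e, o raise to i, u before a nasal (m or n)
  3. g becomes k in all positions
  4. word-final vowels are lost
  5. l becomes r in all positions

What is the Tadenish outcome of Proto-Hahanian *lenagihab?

Tadenish: start from *lenagihab.
  rule 1 (vowel merger): lenagihab → lenagehab
  rule 2 (pre-nasal raising): lenagehab → linagehab
  rule 3 (unconditioned shift): linagehab → linakehab
  rule 4: no change — linakehab
  rule 5 (unconditioned shift): linakehab → rinakehab
  ⇒ Tadenish rinakehab

rinakehab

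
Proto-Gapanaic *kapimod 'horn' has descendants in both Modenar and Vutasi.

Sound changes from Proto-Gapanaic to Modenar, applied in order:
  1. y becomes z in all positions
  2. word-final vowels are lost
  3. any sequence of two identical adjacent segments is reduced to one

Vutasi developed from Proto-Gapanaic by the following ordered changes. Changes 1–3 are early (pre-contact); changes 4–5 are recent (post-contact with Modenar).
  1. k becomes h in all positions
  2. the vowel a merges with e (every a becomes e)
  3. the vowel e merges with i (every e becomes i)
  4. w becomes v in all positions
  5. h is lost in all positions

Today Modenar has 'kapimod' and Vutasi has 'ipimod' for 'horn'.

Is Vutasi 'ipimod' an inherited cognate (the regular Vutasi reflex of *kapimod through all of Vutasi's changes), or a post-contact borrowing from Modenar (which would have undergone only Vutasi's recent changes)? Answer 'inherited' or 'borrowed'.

inherited

If inherited, *kapimod would pass through all of Vutasi's changes:
Vutasi: *kapimod
  kapimod → hapimod   [unconditioned shift]
  hapimod → hepimod   [vowel merger]
  hepimod → hipimod   [vowel merger]
  hipimod (rule 4 does not apply)
  hipimod → ipimod   [h-loss]
  giving Vutasi ipimod.
If borrowed from Modenar 'kapimod' after the early changes, it would undergo only the recent ones:
  rule 4 (unconditioned shift): no change (kapimod)
  rule 5 (h-loss): no change (kapimod)
  ⇒ as a loan: kapimod
Vutasi 'ipimod' matches the inherited outcome exactly, so it is an inherited cognate, not a loan.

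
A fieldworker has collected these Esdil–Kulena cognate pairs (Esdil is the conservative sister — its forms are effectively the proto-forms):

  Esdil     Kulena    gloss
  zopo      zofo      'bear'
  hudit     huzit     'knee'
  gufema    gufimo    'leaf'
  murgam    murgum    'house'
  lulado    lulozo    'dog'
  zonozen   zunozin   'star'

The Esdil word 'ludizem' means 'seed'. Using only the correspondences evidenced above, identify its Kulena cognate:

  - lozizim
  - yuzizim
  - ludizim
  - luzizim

luzizim

hudit ~ huzit — Esdil d corresponds to Kulena z between vowels (before a front vowel).
gufema ~ gufimo — Esdil e corresponds to Kulena i after a consonant, before a nasal.
Applying these to Esdil 'ludizem':
  ludizem → luzizem   (d→z between vowels (before a front vowel))
  luzizem → luzizim   (e→i after a consonant, before a nasal)
So the Kulena cognate is 'luzizim'.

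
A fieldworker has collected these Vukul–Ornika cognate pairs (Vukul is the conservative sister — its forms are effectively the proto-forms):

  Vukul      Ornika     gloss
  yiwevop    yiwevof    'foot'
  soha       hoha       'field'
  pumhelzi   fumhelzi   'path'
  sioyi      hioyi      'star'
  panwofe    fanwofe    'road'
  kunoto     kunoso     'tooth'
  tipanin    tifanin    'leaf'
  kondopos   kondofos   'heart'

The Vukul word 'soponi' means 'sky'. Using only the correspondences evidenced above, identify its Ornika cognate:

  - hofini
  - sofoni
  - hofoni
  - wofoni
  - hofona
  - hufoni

soha ~ hoha — Vukul s corresponds to Ornika h word-initially before a back vowel.
kondopos ~ kondofos — Vukul p corresponds to Ornika f between vowels (before a back vowel).
Applying these to Vukul 'soponi':
  soponi → hoponi   (s→h word-initially before a back vowel)
  hoponi → hofoni   (p→f between vowels (before a back vowel))
So the Ornika cognate is 'hofoni'.

hofoni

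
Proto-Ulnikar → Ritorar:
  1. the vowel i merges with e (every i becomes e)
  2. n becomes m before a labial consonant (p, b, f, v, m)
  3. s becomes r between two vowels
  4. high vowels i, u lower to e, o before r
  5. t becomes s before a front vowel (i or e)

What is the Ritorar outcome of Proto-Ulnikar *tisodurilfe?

serodorelfe

Ritorar: *tisodurilfe
  tisodurilfe → tesodurelfe   [vowel merger]
  tesodurelfe (rule 2 does not apply)
  tesodurelfe → terodurelfe   [rhotacism]
  terodurelfe → terodorelfe   [pre-rhotic lowering]
  terodorelfe → serodorelfe   [palatalisation]
  giving Ritorar serodorelfe.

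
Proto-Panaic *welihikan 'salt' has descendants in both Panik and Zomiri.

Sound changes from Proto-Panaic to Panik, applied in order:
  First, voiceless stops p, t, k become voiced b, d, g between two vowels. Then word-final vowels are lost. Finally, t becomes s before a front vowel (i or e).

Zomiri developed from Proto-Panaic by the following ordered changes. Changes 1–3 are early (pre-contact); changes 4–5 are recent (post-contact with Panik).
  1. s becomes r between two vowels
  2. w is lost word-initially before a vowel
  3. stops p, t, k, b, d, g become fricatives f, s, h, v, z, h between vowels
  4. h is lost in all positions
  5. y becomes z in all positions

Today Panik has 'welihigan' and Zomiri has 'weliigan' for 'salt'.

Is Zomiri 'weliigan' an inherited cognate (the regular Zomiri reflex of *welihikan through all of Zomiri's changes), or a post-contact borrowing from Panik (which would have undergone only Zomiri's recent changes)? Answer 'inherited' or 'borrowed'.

borrowed

If inherited, *welihikan would pass through all of Zomiri's changes:
Zomiri: start from *welihikan.
  rule 1: no change — welihikan
  rule 2 (glide loss): welihikan → elihikan
  rule 3 (intervocalic lenition): elihikan → elihihan
  rule 4 (h-loss): elihihan → eliian
  rule 5: no change — eliian
  ⇒ Zomiri eliian
If borrowed from Panik 'welihigan' after the early changes, it would undergo only the recent ones:
  rule 4 (h-loss): welihigan → weliigan
  rule 5 (unconditioned shift): no change (weliigan)
  ⇒ as a loan: weliigan
Zomiri 'weliigan' matches the loan outcome 'weliigan', not the inherited 'eliian' — it skipped the early Zomiri changes, so it was borrowed from Panik.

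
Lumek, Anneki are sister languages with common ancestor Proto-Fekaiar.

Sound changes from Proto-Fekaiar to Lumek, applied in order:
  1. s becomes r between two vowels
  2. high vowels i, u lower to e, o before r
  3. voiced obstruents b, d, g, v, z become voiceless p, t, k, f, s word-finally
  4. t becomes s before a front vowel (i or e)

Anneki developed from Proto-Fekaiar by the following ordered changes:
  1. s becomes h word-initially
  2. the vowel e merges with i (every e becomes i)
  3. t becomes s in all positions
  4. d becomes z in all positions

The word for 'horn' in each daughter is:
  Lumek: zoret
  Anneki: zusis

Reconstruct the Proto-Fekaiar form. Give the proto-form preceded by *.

Position 5: Lumek has t, Anneki has s. Taking the neighbouring segments as reconstructed: Lumek t could go back to *t or *d; Anneki s could go back to *t or *s — the one source consistent with every daughter is *t.
Position 4: Lumek has e, Anneki has i. Taking the neighbouring segments as reconstructed: Lumek e can only go back to *e; Anneki i could go back to *e or *i — the one source consistent with every daughter is *e.
Verify the candidate proto-form against each daughter:
Lumek: *zuset > zuret > zoret  (by rhotacism, pre-rhotic lowering)
Anneki: *zuset
  zuset (rule 1 does not apply)
  zuset → zusit   [vowel merger]
  zusit → zusis   [unconditioned shift]
  zusis (rule 4 does not apply)
  giving Anneki zusis.
*zuset is the unique common source.

*zuset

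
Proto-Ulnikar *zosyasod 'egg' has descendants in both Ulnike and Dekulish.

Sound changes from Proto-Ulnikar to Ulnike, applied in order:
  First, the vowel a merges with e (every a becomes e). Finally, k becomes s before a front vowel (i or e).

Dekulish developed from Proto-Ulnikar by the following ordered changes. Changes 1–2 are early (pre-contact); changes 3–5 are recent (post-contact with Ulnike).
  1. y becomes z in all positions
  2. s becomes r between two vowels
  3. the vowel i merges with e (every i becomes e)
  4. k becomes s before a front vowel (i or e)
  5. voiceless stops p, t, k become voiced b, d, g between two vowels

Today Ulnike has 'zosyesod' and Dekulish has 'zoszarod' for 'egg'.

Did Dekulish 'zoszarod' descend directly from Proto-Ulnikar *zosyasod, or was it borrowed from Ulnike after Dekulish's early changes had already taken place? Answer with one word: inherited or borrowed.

If inherited, *zosyasod would pass through all of Dekulish's changes:
Dekulish: *zosyasod
  zosyasod → zoszasod   [unconditioned shift]
  zoszasod → zoszarod   [rhotacism]
  zoszarod (rule 3 does not apply)
  zoszarod (rule 4 does not apply)
  zoszarod (rule 5 does not apply)
  giving Dekulish zoszarod.
If borrowed from Ulnike 'zosyesod' after the early changes, it would undergo only the recent ones:
  rule 3 (vowel merger): no change (zosyesod)
  rule 4 (palatalisation): no change (zosyesod)
  rule 5 (intervocalic voicing): no change (zosyesod)
  ⇒ as a loan: zosyesod
Dekulish 'zoszarod' matches the inherited outcome exactly, so it is an inherited cognate, not a loan.

inherited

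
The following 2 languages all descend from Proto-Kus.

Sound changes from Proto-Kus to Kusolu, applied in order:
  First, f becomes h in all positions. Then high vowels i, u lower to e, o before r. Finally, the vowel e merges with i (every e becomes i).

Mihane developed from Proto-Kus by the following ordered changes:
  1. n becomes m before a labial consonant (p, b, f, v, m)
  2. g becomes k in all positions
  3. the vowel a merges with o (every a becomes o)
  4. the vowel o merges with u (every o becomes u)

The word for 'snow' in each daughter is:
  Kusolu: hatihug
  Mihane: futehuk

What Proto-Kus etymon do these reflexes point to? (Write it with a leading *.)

*fatehug

Position 2: Kusolu has a, Mihane has u. Kusolu preserves a here (none of its changes turn any other segment into a), so the proto-segment is *a.
Position 7: Kusolu has g, Mihane has k. Kusolu preserves g here (none of its changes turn any other segment into g), so the proto-segment is *g.
Position 4: Kusolu has i, Mihane has e. Mihane preserves e here (none of its changes turn any other segment into e), so the proto-segment is *e.
Continuing position by position gives *fatehug; check it forward:
Kusolu: *fatehug
  fatehug → hatehug   [unconditioned shift]
  hatehug (rule 2 does not apply)
  hatehug → hatihug   [vowel merger]
  giving Kusolu hatihug.
Mihane: *fatehug
  fatehug (rule 1 does not apply)
  fatehug → fatehuk   [unconditioned shift]
  fatehuk → fotehuk   [vowel merger]
  fotehuk → futehuk   [vowel merger]
  giving Mihane futehuk.
*fatehug is the unique common source.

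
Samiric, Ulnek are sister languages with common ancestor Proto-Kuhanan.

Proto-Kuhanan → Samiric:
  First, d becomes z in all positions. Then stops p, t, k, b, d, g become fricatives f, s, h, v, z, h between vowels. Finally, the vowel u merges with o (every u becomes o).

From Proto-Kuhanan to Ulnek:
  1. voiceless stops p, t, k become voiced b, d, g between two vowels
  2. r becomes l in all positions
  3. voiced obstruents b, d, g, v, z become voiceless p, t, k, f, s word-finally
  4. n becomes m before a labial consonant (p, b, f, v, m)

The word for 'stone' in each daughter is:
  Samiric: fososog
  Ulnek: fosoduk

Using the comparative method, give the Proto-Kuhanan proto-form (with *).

Position 6: Samiric has o, Ulnek has u. Ulnek preserves u here (none of its changes turn any other segment into u), so the proto-segment is *u.
Position 7: Samiric has g, Ulnek has k. Samiric preserves g here (none of its changes turn any other segment into g), so the proto-segment is *g.
Continuing position by position gives *fosotug; check it forward:
Samiric: *fosotug > fososug > fososog  (by intervocalic lenition, vowel merger)
Ulnek: *fosotug > fosodug > fosoduk  (by intervocalic voicing, final devoicing)
No other proto-form is consistent with every reflex, so the reconstruction is *fosotug.

*fosotug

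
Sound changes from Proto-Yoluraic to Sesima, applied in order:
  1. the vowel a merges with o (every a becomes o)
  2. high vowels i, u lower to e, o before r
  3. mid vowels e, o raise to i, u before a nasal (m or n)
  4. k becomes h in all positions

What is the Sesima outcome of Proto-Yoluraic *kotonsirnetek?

hotunserneteh

Sesima: start from *kotonsirnetek.
  rule 1: no change — kotonsirnetek
  rule 2 (pre-rhotic lowering): kotonsirnetek → kotonsernetek
  rule 3 (pre-nasal raising): kotonsernetek → kotunsernetek
  rule 4 (unconditioned shift): kotunsernetek → hotunserneteh
  ⇒ Sesima hotunserneteh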